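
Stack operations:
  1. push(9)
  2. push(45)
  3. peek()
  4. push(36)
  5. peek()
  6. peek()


push(9) -> [9]
push(45) -> [9, 45]
peek()->45
push(36) -> [9, 45, 36]
peek()->36
peek()->36

Final stack: [9, 45, 36]


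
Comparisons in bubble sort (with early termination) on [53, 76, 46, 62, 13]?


Algorithm: bubble sort (with early termination)
Input: [53, 76, 46, 62, 13]
Sorted: [13, 46, 53, 62, 76]

10


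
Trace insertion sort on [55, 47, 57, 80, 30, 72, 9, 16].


Initial: [55, 47, 57, 80, 30, 72, 9, 16]
Insert 47: [47, 55, 57, 80, 30, 72, 9, 16]
Insert 57: [47, 55, 57, 80, 30, 72, 9, 16]
Insert 80: [47, 55, 57, 80, 30, 72, 9, 16]
Insert 30: [30, 47, 55, 57, 80, 72, 9, 16]
Insert 72: [30, 47, 55, 57, 72, 80, 9, 16]
Insert 9: [9, 30, 47, 55, 57, 72, 80, 16]
Insert 16: [9, 16, 30, 47, 55, 57, 72, 80]

Sorted: [9, 16, 30, 47, 55, 57, 72, 80]


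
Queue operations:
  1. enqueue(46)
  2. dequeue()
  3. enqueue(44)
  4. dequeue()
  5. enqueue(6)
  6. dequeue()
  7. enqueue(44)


enqueue(46) -> [46]
dequeue()->46, []
enqueue(44) -> [44]
dequeue()->44, []
enqueue(6) -> [6]
dequeue()->6, []
enqueue(44) -> [44]

Final queue: [44]


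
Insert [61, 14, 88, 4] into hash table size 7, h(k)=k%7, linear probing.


Insert 61: h=5 -> slot 5
Insert 14: h=0 -> slot 0
Insert 88: h=4 -> slot 4
Insert 4: h=4, 2 probes -> slot 6

Table: [14, None, None, None, 88, 61, 4]


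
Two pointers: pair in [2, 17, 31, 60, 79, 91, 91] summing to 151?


lo=0(2)+hi=6(91)=93
lo=1(17)+hi=6(91)=108
lo=2(31)+hi=6(91)=122
lo=3(60)+hi=6(91)=151

Yes: 60+91=151


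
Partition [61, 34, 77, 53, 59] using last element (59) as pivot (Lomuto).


Pivot: 59
  34 <= 59: swap -> [34, 61, 77, 53, 59]
  53 <= 59: swap -> [34, 53, 77, 61, 59]
Place pivot at 2: [34, 53, 59, 61, 77]

Partitioned: [34, 53, 59, 61, 77]


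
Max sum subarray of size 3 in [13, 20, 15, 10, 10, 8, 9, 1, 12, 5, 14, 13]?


[0:3]: 48
[1:4]: 45
[2:5]: 35
[3:6]: 28
[4:7]: 27
[5:8]: 18
[6:9]: 22
[7:10]: 18
[8:11]: 31
[9:12]: 32

Max: 48 at [0:3]


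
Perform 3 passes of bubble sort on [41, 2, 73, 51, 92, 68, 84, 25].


Initial: [41, 2, 73, 51, 92, 68, 84, 25]
Pass 1: [2, 41, 51, 73, 68, 84, 25, 92] (5 swaps)
Pass 2: [2, 41, 51, 68, 73, 25, 84, 92] (2 swaps)
Pass 3: [2, 41, 51, 68, 25, 73, 84, 92] (1 swaps)

After 3 passes: [2, 41, 51, 68, 25, 73, 84, 92]


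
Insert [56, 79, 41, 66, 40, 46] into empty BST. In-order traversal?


Insert 56: root
Insert 79: R from 56
Insert 41: L from 56
Insert 66: R from 56 -> L from 79
Insert 40: L from 56 -> L from 41
Insert 46: L from 56 -> R from 41

In-order: [40, 41, 46, 56, 66, 79]


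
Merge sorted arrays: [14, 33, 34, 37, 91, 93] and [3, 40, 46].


Take 3 from B
Take 14 from A
Take 33 from A
Take 34 from A
Take 37 from A
Take 40 from B
Take 46 from B

Merged: [3, 14, 33, 34, 37, 40, 46, 91, 93]


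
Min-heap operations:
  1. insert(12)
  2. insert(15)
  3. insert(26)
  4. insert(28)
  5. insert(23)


insert(12) -> [12]
insert(15) -> [12, 15]
insert(26) -> [12, 15, 26]
insert(28) -> [12, 15, 26, 28]
insert(23) -> [12, 15, 26, 28, 23]

Final heap: [12, 15, 26, 28, 23]


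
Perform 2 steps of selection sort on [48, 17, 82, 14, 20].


Initial: [48, 17, 82, 14, 20]
Step 1: min=14 at 3
  Swap: [14, 17, 82, 48, 20]
Step 2: min=17 at 1
  Swap: [14, 17, 82, 48, 20]

After 2 steps: [14, 17, 82, 48, 20]


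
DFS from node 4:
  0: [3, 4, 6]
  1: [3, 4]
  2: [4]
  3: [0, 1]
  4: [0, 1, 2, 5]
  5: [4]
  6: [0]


Visit 4, push [5, 2, 1, 0]
Visit 0, push [6, 3]
Visit 3, push [1]
Visit 1, push []
Visit 6, push []
Visit 2, push []
Visit 5, push []

DFS order: [4, 0, 3, 1, 6, 2, 5]


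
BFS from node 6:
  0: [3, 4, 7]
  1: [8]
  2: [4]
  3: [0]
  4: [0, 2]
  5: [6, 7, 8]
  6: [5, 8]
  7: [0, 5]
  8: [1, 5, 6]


Visit 6, enqueue [5, 8]
Visit 5, enqueue [7]
Visit 8, enqueue [1]
Visit 7, enqueue [0]
Visit 1, enqueue []
Visit 0, enqueue [3, 4]
Visit 3, enqueue []
Visit 4, enqueue [2]
Visit 2, enqueue []

BFS order: [6, 5, 8, 7, 1, 0, 3, 4, 2]


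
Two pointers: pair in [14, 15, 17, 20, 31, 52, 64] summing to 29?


lo=0(14)+hi=6(64)=78
lo=0(14)+hi=5(52)=66
lo=0(14)+hi=4(31)=45
lo=0(14)+hi=3(20)=34
lo=0(14)+hi=2(17)=31
lo=0(14)+hi=1(15)=29

Yes: 14+15=29


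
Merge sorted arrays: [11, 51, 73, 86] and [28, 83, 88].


Take 11 from A
Take 28 from B
Take 51 from A
Take 73 from A
Take 83 from B
Take 86 from A

Merged: [11, 28, 51, 73, 83, 86, 88]


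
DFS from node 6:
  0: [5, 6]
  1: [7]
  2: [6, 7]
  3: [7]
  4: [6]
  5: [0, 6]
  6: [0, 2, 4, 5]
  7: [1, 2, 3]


Visit 6, push [5, 4, 2, 0]
Visit 0, push [5]
Visit 5, push []
Visit 2, push [7]
Visit 7, push [3, 1]
Visit 1, push []
Visit 3, push []
Visit 4, push []

DFS order: [6, 0, 5, 2, 7, 1, 3, 4]


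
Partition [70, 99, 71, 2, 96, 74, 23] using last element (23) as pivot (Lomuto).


Pivot: 23
  2 <= 23: swap -> [2, 99, 71, 70, 96, 74, 23]
Place pivot at 1: [2, 23, 71, 70, 96, 74, 99]

Partitioned: [2, 23, 71, 70, 96, 74, 99]


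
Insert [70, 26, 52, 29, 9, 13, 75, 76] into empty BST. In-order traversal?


Insert 70: root
Insert 26: L from 70
Insert 52: L from 70 -> R from 26
Insert 29: L from 70 -> R from 26 -> L from 52
Insert 9: L from 70 -> L from 26
Insert 13: L from 70 -> L from 26 -> R from 9
Insert 75: R from 70
Insert 76: R from 70 -> R from 75

In-order: [9, 13, 26, 29, 52, 70, 75, 76]


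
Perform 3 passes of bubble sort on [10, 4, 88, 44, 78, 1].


Initial: [10, 4, 88, 44, 78, 1]
Pass 1: [4, 10, 44, 78, 1, 88] (4 swaps)
Pass 2: [4, 10, 44, 1, 78, 88] (1 swaps)
Pass 3: [4, 10, 1, 44, 78, 88] (1 swaps)

After 3 passes: [4, 10, 1, 44, 78, 88]


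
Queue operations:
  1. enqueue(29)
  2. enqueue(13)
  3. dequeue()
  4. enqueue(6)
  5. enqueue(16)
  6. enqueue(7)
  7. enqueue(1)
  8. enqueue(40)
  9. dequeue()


enqueue(29) -> [29]
enqueue(13) -> [29, 13]
dequeue()->29, [13]
enqueue(6) -> [13, 6]
enqueue(16) -> [13, 6, 16]
enqueue(7) -> [13, 6, 16, 7]
enqueue(1) -> [13, 6, 16, 7, 1]
enqueue(40) -> [13, 6, 16, 7, 1, 40]
dequeue()->13, [6, 16, 7, 1, 40]

Final queue: [6, 16, 7, 1, 40]


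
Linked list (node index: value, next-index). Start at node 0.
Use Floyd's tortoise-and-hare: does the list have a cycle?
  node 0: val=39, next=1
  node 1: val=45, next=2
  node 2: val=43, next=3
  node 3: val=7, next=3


Floyd's tortoise (slow, +1) and hare (fast, +2):
  init: slow=0, fast=0
  step 1: slow=1, fast=2
  step 2: slow=2, fast=3
  step 3: slow=3, fast=3
  slow == fast at node 3: cycle detected

Cycle: yes


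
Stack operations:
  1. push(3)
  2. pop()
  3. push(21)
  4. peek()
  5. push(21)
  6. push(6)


push(3) -> [3]
pop()->3, []
push(21) -> [21]
peek()->21
push(21) -> [21, 21]
push(6) -> [21, 21, 6]

Final stack: [21, 21, 6]


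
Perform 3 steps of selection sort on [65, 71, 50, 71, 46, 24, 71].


Initial: [65, 71, 50, 71, 46, 24, 71]
Step 1: min=24 at 5
  Swap: [24, 71, 50, 71, 46, 65, 71]
Step 2: min=46 at 4
  Swap: [24, 46, 50, 71, 71, 65, 71]
Step 3: min=50 at 2
  Swap: [24, 46, 50, 71, 71, 65, 71]

After 3 steps: [24, 46, 50, 71, 71, 65, 71]


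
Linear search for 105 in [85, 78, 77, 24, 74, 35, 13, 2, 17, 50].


i=0: 85!=105
i=1: 78!=105
i=2: 77!=105
i=3: 24!=105
i=4: 74!=105
i=5: 35!=105
i=6: 13!=105
i=7: 2!=105
i=8: 17!=105
i=9: 50!=105

Not found, 10 comps


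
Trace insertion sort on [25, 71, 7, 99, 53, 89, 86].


Initial: [25, 71, 7, 99, 53, 89, 86]
Insert 71: [25, 71, 7, 99, 53, 89, 86]
Insert 7: [7, 25, 71, 99, 53, 89, 86]
Insert 99: [7, 25, 71, 99, 53, 89, 86]
Insert 53: [7, 25, 53, 71, 99, 89, 86]
Insert 89: [7, 25, 53, 71, 89, 99, 86]
Insert 86: [7, 25, 53, 71, 86, 89, 99]

Sorted: [7, 25, 53, 71, 86, 89, 99]


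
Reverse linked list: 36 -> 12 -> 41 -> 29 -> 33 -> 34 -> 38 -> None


Step 1: curr=36, set curr.next=prev(None) | reversed so far: 36
Step 2: curr=12, set curr.next=prev(36) | reversed so far: 12 -> 36
Step 3: curr=41, set curr.next=prev(12) | reversed so far: 41 -> 12 -> 36
Step 4: curr=29, set curr.next=prev(41) | reversed so far: 29 -> 41 -> 12 -> 36
Step 5: curr=33, set curr.next=prev(29) | reversed so far: 33 -> 29 -> 41 -> 12 -> 36
Step 6: curr=34, set curr.next=prev(33) | reversed so far: 34 -> 33 -> 29 -> 41 -> 12 -> 36
Step 7: curr=38, set curr.next=prev(34) | reversed so far: 38 -> 34 -> 33 -> 29 -> 41 -> 12 -> 36

38 -> 34 -> 33 -> 29 -> 41 -> 12 -> 36 -> None


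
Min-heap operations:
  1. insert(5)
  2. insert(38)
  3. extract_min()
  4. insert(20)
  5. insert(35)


insert(5) -> [5]
insert(38) -> [5, 38]
extract_min()->5, [38]
insert(20) -> [20, 38]
insert(35) -> [20, 38, 35]

Final heap: [20, 38, 35]


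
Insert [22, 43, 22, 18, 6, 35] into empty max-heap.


Insert 22: [22]
Insert 43: [43, 22]
Insert 22: [43, 22, 22]
Insert 18: [43, 22, 22, 18]
Insert 6: [43, 22, 22, 18, 6]
Insert 35: [43, 22, 35, 18, 6, 22]

Final heap: [43, 22, 35, 18, 6, 22]


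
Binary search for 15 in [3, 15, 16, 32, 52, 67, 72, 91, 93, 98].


Step 1: lo=0, hi=9, mid=4, val=52
Step 2: lo=0, hi=3, mid=1, val=15

Found at index 1


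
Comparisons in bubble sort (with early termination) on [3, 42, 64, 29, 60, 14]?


Algorithm: bubble sort (with early termination)
Input: [3, 42, 64, 29, 60, 14]
Sorted: [3, 14, 29, 42, 60, 64]

15


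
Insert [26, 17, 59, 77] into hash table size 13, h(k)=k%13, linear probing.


Insert 26: h=0 -> slot 0
Insert 17: h=4 -> slot 4
Insert 59: h=7 -> slot 7
Insert 77: h=12 -> slot 12

Table: [26, None, None, None, 17, None, None, 59, None, None, None, None, 77]


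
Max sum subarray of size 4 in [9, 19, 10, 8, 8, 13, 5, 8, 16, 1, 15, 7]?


[0:4]: 46
[1:5]: 45
[2:6]: 39
[3:7]: 34
[4:8]: 34
[5:9]: 42
[6:10]: 30
[7:11]: 40
[8:12]: 39

Max: 46 at [0:4]


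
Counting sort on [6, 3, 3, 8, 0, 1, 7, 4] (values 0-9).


Input: [6, 3, 3, 8, 0, 1, 7, 4]
Counts: [1, 1, 0, 2, 1, 0, 1, 1, 1, 0]

Sorted: [0, 1, 3, 3, 4, 6, 7, 8]


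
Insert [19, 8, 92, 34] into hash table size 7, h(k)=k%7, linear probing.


Insert 19: h=5 -> slot 5
Insert 8: h=1 -> slot 1
Insert 92: h=1, 1 probes -> slot 2
Insert 34: h=6 -> slot 6

Table: [None, 8, 92, None, None, 19, 34]


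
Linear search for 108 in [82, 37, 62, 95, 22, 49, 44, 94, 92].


i=0: 82!=108
i=1: 37!=108
i=2: 62!=108
i=3: 95!=108
i=4: 22!=108
i=5: 49!=108
i=6: 44!=108
i=7: 94!=108
i=8: 92!=108

Not found, 9 comps


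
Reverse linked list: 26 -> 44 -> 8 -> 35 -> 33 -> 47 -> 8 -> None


Step 1: curr=26, set curr.next=prev(None) | reversed so far: 26
Step 2: curr=44, set curr.next=prev(26) | reversed so far: 44 -> 26
Step 3: curr=8, set curr.next=prev(44) | reversed so far: 8 -> 44 -> 26
Step 4: curr=35, set curr.next=prev(8) | reversed so far: 35 -> 8 -> 44 -> 26
Step 5: curr=33, set curr.next=prev(35) | reversed so far: 33 -> 35 -> 8 -> 44 -> 26
Step 6: curr=47, set curr.next=prev(33) | reversed so far: 47 -> 33 -> 35 -> 8 -> 44 -> 26
Step 7: curr=8, set curr.next=prev(47) | reversed so far: 8 -> 47 -> 33 -> 35 -> 8 -> 44 -> 26

8 -> 47 -> 33 -> 35 -> 8 -> 44 -> 26 -> None


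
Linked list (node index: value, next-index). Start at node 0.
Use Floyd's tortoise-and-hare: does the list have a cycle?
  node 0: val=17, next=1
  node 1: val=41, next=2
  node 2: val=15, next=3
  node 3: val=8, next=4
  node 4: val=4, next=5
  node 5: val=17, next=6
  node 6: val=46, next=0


Floyd's tortoise (slow, +1) and hare (fast, +2):
  init: slow=0, fast=0
  step 1: slow=1, fast=2
  step 2: slow=2, fast=4
  step 3: slow=3, fast=6
  step 4: slow=4, fast=1
  step 5: slow=5, fast=3
  step 6: slow=6, fast=5
  step 7: slow=0, fast=0
  slow == fast at node 0: cycle detected

Cycle: yes


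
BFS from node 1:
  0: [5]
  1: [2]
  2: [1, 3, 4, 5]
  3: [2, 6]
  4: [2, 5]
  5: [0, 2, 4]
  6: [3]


Visit 1, enqueue [2]
Visit 2, enqueue [3, 4, 5]
Visit 3, enqueue [6]
Visit 4, enqueue []
Visit 5, enqueue [0]
Visit 6, enqueue []
Visit 0, enqueue []

BFS order: [1, 2, 3, 4, 5, 6, 0]


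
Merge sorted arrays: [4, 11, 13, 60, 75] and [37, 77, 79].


Take 4 from A
Take 11 from A
Take 13 from A
Take 37 from B
Take 60 from A
Take 75 from A

Merged: [4, 11, 13, 37, 60, 75, 77, 79]


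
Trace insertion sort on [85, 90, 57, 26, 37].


Initial: [85, 90, 57, 26, 37]
Insert 90: [85, 90, 57, 26, 37]
Insert 57: [57, 85, 90, 26, 37]
Insert 26: [26, 57, 85, 90, 37]
Insert 37: [26, 37, 57, 85, 90]

Sorted: [26, 37, 57, 85, 90]


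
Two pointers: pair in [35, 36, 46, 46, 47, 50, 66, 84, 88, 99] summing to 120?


lo=0(35)+hi=9(99)=134
lo=0(35)+hi=8(88)=123
lo=0(35)+hi=7(84)=119
lo=1(36)+hi=7(84)=120

Yes: 36+84=120


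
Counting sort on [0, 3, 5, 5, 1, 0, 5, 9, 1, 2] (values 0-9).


Input: [0, 3, 5, 5, 1, 0, 5, 9, 1, 2]
Counts: [2, 2, 1, 1, 0, 3, 0, 0, 0, 1]

Sorted: [0, 0, 1, 1, 2, 3, 5, 5, 5, 9]


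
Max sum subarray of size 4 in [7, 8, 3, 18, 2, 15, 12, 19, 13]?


[0:4]: 36
[1:5]: 31
[2:6]: 38
[3:7]: 47
[4:8]: 48
[5:9]: 59

Max: 59 at [5:9]


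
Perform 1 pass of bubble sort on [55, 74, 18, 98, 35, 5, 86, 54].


Initial: [55, 74, 18, 98, 35, 5, 86, 54]
Pass 1: [55, 18, 74, 35, 5, 86, 54, 98] (5 swaps)

After 1 pass: [55, 18, 74, 35, 5, 86, 54, 98]


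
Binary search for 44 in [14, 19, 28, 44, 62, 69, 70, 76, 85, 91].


Step 1: lo=0, hi=9, mid=4, val=62
Step 2: lo=0, hi=3, mid=1, val=19
Step 3: lo=2, hi=3, mid=2, val=28
Step 4: lo=3, hi=3, mid=3, val=44

Found at index 3


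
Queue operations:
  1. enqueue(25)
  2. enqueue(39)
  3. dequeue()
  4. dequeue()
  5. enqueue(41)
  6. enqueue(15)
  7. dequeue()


enqueue(25) -> [25]
enqueue(39) -> [25, 39]
dequeue()->25, [39]
dequeue()->39, []
enqueue(41) -> [41]
enqueue(15) -> [41, 15]
dequeue()->41, [15]

Final queue: [15]


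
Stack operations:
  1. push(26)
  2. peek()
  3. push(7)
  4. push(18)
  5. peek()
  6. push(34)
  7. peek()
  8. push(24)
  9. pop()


push(26) -> [26]
peek()->26
push(7) -> [26, 7]
push(18) -> [26, 7, 18]
peek()->18
push(34) -> [26, 7, 18, 34]
peek()->34
push(24) -> [26, 7, 18, 34, 24]
pop()->24, [26, 7, 18, 34]

Final stack: [26, 7, 18, 34]


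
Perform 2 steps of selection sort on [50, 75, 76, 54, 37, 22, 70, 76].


Initial: [50, 75, 76, 54, 37, 22, 70, 76]
Step 1: min=22 at 5
  Swap: [22, 75, 76, 54, 37, 50, 70, 76]
Step 2: min=37 at 4
  Swap: [22, 37, 76, 54, 75, 50, 70, 76]

After 2 steps: [22, 37, 76, 54, 75, 50, 70, 76]


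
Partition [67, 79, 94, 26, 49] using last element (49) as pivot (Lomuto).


Pivot: 49
  26 <= 49: swap -> [26, 79, 94, 67, 49]
Place pivot at 1: [26, 49, 94, 67, 79]

Partitioned: [26, 49, 94, 67, 79]


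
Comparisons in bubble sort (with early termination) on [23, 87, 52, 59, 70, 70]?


Algorithm: bubble sort (with early termination)
Input: [23, 87, 52, 59, 70, 70]
Sorted: [23, 52, 59, 70, 70, 87]

9


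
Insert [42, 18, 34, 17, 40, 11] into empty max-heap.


Insert 42: [42]
Insert 18: [42, 18]
Insert 34: [42, 18, 34]
Insert 17: [42, 18, 34, 17]
Insert 40: [42, 40, 34, 17, 18]
Insert 11: [42, 40, 34, 17, 18, 11]

Final heap: [42, 40, 34, 17, 18, 11]


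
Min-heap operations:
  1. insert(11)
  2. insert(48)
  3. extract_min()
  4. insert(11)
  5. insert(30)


insert(11) -> [11]
insert(48) -> [11, 48]
extract_min()->11, [48]
insert(11) -> [11, 48]
insert(30) -> [11, 48, 30]

Final heap: [11, 48, 30]


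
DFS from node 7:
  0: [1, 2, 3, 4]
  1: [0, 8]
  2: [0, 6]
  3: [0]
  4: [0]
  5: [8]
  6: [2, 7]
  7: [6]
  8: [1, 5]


Visit 7, push [6]
Visit 6, push [2]
Visit 2, push [0]
Visit 0, push [4, 3, 1]
Visit 1, push [8]
Visit 8, push [5]
Visit 5, push []
Visit 3, push []
Visit 4, push []

DFS order: [7, 6, 2, 0, 1, 8, 5, 3, 4]


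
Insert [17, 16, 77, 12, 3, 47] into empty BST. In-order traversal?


Insert 17: root
Insert 16: L from 17
Insert 77: R from 17
Insert 12: L from 17 -> L from 16
Insert 3: L from 17 -> L from 16 -> L from 12
Insert 47: R from 17 -> L from 77

In-order: [3, 12, 16, 17, 47, 77]


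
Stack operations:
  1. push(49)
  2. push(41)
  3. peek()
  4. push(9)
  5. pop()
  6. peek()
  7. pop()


push(49) -> [49]
push(41) -> [49, 41]
peek()->41
push(9) -> [49, 41, 9]
pop()->9, [49, 41]
peek()->41
pop()->41, [49]

Final stack: [49]


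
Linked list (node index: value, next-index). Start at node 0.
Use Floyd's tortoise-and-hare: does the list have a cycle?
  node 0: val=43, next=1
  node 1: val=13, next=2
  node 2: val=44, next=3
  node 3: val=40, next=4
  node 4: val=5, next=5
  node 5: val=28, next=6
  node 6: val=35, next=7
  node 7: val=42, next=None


Floyd's tortoise (slow, +1) and hare (fast, +2):
  init: slow=0, fast=0
  step 1: slow=1, fast=2
  step 2: slow=2, fast=4
  step 3: slow=3, fast=6
  step 4: fast 6->7->None, no cycle

Cycle: no


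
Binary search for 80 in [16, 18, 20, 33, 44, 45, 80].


Step 1: lo=0, hi=6, mid=3, val=33
Step 2: lo=4, hi=6, mid=5, val=45
Step 3: lo=6, hi=6, mid=6, val=80

Found at index 6


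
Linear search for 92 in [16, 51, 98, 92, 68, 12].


i=0: 16!=92
i=1: 51!=92
i=2: 98!=92
i=3: 92==92 found!

Found at 3, 4 comps


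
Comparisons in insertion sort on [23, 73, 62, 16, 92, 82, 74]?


Algorithm: insertion sort
Input: [23, 73, 62, 16, 92, 82, 74]
Sorted: [16, 23, 62, 73, 74, 82, 92]

12


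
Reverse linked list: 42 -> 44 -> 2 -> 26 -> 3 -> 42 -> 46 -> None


Step 1: curr=42, set curr.next=prev(None) | reversed so far: 42
Step 2: curr=44, set curr.next=prev(42) | reversed so far: 44 -> 42
Step 3: curr=2, set curr.next=prev(44) | reversed so far: 2 -> 44 -> 42
Step 4: curr=26, set curr.next=prev(2) | reversed so far: 26 -> 2 -> 44 -> 42
Step 5: curr=3, set curr.next=prev(26) | reversed so far: 3 -> 26 -> 2 -> 44 -> 42
Step 6: curr=42, set curr.next=prev(3) | reversed so far: 42 -> 3 -> 26 -> 2 -> 44 -> 42
Step 7: curr=46, set curr.next=prev(42) | reversed so far: 46 -> 42 -> 3 -> 26 -> 2 -> 44 -> 42

46 -> 42 -> 3 -> 26 -> 2 -> 44 -> 42 -> None


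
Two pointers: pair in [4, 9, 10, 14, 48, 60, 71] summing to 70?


lo=0(4)+hi=6(71)=75
lo=0(4)+hi=5(60)=64
lo=1(9)+hi=5(60)=69
lo=2(10)+hi=5(60)=70

Yes: 10+60=70


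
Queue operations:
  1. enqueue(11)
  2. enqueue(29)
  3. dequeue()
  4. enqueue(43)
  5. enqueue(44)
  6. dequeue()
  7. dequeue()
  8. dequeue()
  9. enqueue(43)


enqueue(11) -> [11]
enqueue(29) -> [11, 29]
dequeue()->11, [29]
enqueue(43) -> [29, 43]
enqueue(44) -> [29, 43, 44]
dequeue()->29, [43, 44]
dequeue()->43, [44]
dequeue()->44, []
enqueue(43) -> [43]

Final queue: [43]


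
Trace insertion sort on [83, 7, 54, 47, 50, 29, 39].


Initial: [83, 7, 54, 47, 50, 29, 39]
Insert 7: [7, 83, 54, 47, 50, 29, 39]
Insert 54: [7, 54, 83, 47, 50, 29, 39]
Insert 47: [7, 47, 54, 83, 50, 29, 39]
Insert 50: [7, 47, 50, 54, 83, 29, 39]
Insert 29: [7, 29, 47, 50, 54, 83, 39]
Insert 39: [7, 29, 39, 47, 50, 54, 83]

Sorted: [7, 29, 39, 47, 50, 54, 83]


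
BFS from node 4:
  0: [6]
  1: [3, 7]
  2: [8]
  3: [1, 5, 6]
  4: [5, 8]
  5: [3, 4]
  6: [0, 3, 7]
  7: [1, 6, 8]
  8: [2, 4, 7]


Visit 4, enqueue [5, 8]
Visit 5, enqueue [3]
Visit 8, enqueue [2, 7]
Visit 3, enqueue [1, 6]
Visit 2, enqueue []
Visit 7, enqueue []
Visit 1, enqueue []
Visit 6, enqueue [0]
Visit 0, enqueue []

BFS order: [4, 5, 8, 3, 2, 7, 1, 6, 0]


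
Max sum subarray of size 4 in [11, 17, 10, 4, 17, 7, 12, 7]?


[0:4]: 42
[1:5]: 48
[2:6]: 38
[3:7]: 40
[4:8]: 43

Max: 48 at [1:5]


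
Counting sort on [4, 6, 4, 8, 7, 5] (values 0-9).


Input: [4, 6, 4, 8, 7, 5]
Counts: [0, 0, 0, 0, 2, 1, 1, 1, 1, 0]

Sorted: [4, 4, 5, 6, 7, 8]


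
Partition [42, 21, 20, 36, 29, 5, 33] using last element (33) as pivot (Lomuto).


Pivot: 33
  21 <= 33: swap -> [21, 42, 20, 36, 29, 5, 33]
  20 <= 33: swap -> [21, 20, 42, 36, 29, 5, 33]
  29 <= 33: swap -> [21, 20, 29, 36, 42, 5, 33]
  5 <= 33: swap -> [21, 20, 29, 5, 42, 36, 33]
Place pivot at 4: [21, 20, 29, 5, 33, 36, 42]

Partitioned: [21, 20, 29, 5, 33, 36, 42]


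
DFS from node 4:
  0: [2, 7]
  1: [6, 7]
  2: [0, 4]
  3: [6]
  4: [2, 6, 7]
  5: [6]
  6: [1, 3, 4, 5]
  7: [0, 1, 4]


Visit 4, push [7, 6, 2]
Visit 2, push [0]
Visit 0, push [7]
Visit 7, push [1]
Visit 1, push [6]
Visit 6, push [5, 3]
Visit 3, push []
Visit 5, push []

DFS order: [4, 2, 0, 7, 1, 6, 3, 5]


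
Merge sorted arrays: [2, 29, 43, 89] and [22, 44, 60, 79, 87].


Take 2 from A
Take 22 from B
Take 29 from A
Take 43 from A
Take 44 from B
Take 60 from B
Take 79 from B
Take 87 from B

Merged: [2, 22, 29, 43, 44, 60, 79, 87, 89]


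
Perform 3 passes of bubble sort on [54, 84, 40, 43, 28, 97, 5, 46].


Initial: [54, 84, 40, 43, 28, 97, 5, 46]
Pass 1: [54, 40, 43, 28, 84, 5, 46, 97] (5 swaps)
Pass 2: [40, 43, 28, 54, 5, 46, 84, 97] (5 swaps)
Pass 3: [40, 28, 43, 5, 46, 54, 84, 97] (3 swaps)

After 3 passes: [40, 28, 43, 5, 46, 54, 84, 97]


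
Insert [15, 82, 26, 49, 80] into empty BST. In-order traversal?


Insert 15: root
Insert 82: R from 15
Insert 26: R from 15 -> L from 82
Insert 49: R from 15 -> L from 82 -> R from 26
Insert 80: R from 15 -> L from 82 -> R from 26 -> R from 49

In-order: [15, 26, 49, 80, 82]


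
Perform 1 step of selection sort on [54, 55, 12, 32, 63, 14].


Initial: [54, 55, 12, 32, 63, 14]
Step 1: min=12 at 2
  Swap: [12, 55, 54, 32, 63, 14]

After 1 step: [12, 55, 54, 32, 63, 14]


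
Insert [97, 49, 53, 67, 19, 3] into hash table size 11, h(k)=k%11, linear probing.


Insert 97: h=9 -> slot 9
Insert 49: h=5 -> slot 5
Insert 53: h=9, 1 probes -> slot 10
Insert 67: h=1 -> slot 1
Insert 19: h=8 -> slot 8
Insert 3: h=3 -> slot 3

Table: [None, 67, None, 3, None, 49, None, None, 19, 97, 53]


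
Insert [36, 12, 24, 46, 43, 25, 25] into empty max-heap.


Insert 36: [36]
Insert 12: [36, 12]
Insert 24: [36, 12, 24]
Insert 46: [46, 36, 24, 12]
Insert 43: [46, 43, 24, 12, 36]
Insert 25: [46, 43, 25, 12, 36, 24]
Insert 25: [46, 43, 25, 12, 36, 24, 25]

Final heap: [46, 43, 25, 12, 36, 24, 25]


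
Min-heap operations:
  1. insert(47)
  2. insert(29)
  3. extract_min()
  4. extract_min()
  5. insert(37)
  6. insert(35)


insert(47) -> [47]
insert(29) -> [29, 47]
extract_min()->29, [47]
extract_min()->47, []
insert(37) -> [37]
insert(35) -> [35, 37]

Final heap: [35, 37]


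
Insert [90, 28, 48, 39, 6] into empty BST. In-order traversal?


Insert 90: root
Insert 28: L from 90
Insert 48: L from 90 -> R from 28
Insert 39: L from 90 -> R from 28 -> L from 48
Insert 6: L from 90 -> L from 28

In-order: [6, 28, 39, 48, 90]


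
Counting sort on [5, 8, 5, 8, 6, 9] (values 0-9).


Input: [5, 8, 5, 8, 6, 9]
Counts: [0, 0, 0, 0, 0, 2, 1, 0, 2, 1]

Sorted: [5, 5, 6, 8, 8, 9]


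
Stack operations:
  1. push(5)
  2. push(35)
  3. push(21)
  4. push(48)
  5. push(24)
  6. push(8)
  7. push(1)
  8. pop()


push(5) -> [5]
push(35) -> [5, 35]
push(21) -> [5, 35, 21]
push(48) -> [5, 35, 21, 48]
push(24) -> [5, 35, 21, 48, 24]
push(8) -> [5, 35, 21, 48, 24, 8]
push(1) -> [5, 35, 21, 48, 24, 8, 1]
pop()->1, [5, 35, 21, 48, 24, 8]

Final stack: [5, 35, 21, 48, 24, 8]


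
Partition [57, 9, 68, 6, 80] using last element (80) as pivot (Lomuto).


Pivot: 80
  57 <= 80: advance i (no swap)
  9 <= 80: advance i (no swap)
  68 <= 80: advance i (no swap)
  6 <= 80: advance i (no swap)
Place pivot at 4: [57, 9, 68, 6, 80]

Partitioned: [57, 9, 68, 6, 80]


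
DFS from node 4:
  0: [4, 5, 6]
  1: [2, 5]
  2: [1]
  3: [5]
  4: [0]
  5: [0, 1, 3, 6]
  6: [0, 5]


Visit 4, push [0]
Visit 0, push [6, 5]
Visit 5, push [6, 3, 1]
Visit 1, push [2]
Visit 2, push []
Visit 3, push []
Visit 6, push []

DFS order: [4, 0, 5, 1, 2, 3, 6]


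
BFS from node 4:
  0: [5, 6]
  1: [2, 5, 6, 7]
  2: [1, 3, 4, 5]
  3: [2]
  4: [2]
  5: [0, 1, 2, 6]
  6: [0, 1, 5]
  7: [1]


Visit 4, enqueue [2]
Visit 2, enqueue [1, 3, 5]
Visit 1, enqueue [6, 7]
Visit 3, enqueue []
Visit 5, enqueue [0]
Visit 6, enqueue []
Visit 7, enqueue []
Visit 0, enqueue []

BFS order: [4, 2, 1, 3, 5, 6, 7, 0]


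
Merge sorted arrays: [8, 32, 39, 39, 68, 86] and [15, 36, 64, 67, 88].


Take 8 from A
Take 15 from B
Take 32 from A
Take 36 from B
Take 39 from A
Take 39 from A
Take 64 from B
Take 67 from B
Take 68 from A
Take 86 from A

Merged: [8, 15, 32, 36, 39, 39, 64, 67, 68, 86, 88]


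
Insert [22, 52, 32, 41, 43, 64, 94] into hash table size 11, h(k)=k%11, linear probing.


Insert 22: h=0 -> slot 0
Insert 52: h=8 -> slot 8
Insert 32: h=10 -> slot 10
Insert 41: h=8, 1 probes -> slot 9
Insert 43: h=10, 2 probes -> slot 1
Insert 64: h=9, 4 probes -> slot 2
Insert 94: h=6 -> slot 6

Table: [22, 43, 64, None, None, None, 94, None, 52, 41, 32]


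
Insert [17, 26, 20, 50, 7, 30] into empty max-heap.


Insert 17: [17]
Insert 26: [26, 17]
Insert 20: [26, 17, 20]
Insert 50: [50, 26, 20, 17]
Insert 7: [50, 26, 20, 17, 7]
Insert 30: [50, 26, 30, 17, 7, 20]

Final heap: [50, 26, 30, 17, 7, 20]


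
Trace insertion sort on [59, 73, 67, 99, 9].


Initial: [59, 73, 67, 99, 9]
Insert 73: [59, 73, 67, 99, 9]
Insert 67: [59, 67, 73, 99, 9]
Insert 99: [59, 67, 73, 99, 9]
Insert 9: [9, 59, 67, 73, 99]

Sorted: [9, 59, 67, 73, 99]


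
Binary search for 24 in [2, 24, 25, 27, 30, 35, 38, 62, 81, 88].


Step 1: lo=0, hi=9, mid=4, val=30
Step 2: lo=0, hi=3, mid=1, val=24

Found at index 1


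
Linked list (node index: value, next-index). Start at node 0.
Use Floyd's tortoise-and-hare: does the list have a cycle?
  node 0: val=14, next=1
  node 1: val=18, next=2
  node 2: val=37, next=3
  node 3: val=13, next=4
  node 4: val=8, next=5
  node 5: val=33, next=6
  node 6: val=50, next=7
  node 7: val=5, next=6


Floyd's tortoise (slow, +1) and hare (fast, +2):
  init: slow=0, fast=0
  step 1: slow=1, fast=2
  step 2: slow=2, fast=4
  step 3: slow=3, fast=6
  step 4: slow=4, fast=6
  step 5: slow=5, fast=6
  step 6: slow=6, fast=6
  slow == fast at node 6: cycle detected

Cycle: yes


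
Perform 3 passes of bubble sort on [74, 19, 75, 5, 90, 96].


Initial: [74, 19, 75, 5, 90, 96]
Pass 1: [19, 74, 5, 75, 90, 96] (2 swaps)
Pass 2: [19, 5, 74, 75, 90, 96] (1 swaps)
Pass 3: [5, 19, 74, 75, 90, 96] (1 swaps)

After 3 passes: [5, 19, 74, 75, 90, 96]


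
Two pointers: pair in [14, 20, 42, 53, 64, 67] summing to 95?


lo=0(14)+hi=5(67)=81
lo=1(20)+hi=5(67)=87
lo=2(42)+hi=5(67)=109
lo=2(42)+hi=4(64)=106
lo=2(42)+hi=3(53)=95

Yes: 42+53=95


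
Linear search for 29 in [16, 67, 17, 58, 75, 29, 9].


i=0: 16!=29
i=1: 67!=29
i=2: 17!=29
i=3: 58!=29
i=4: 75!=29
i=5: 29==29 found!

Found at 5, 6 comps


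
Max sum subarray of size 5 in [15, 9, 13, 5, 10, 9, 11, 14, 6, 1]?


[0:5]: 52
[1:6]: 46
[2:7]: 48
[3:8]: 49
[4:9]: 50
[5:10]: 41

Max: 52 at [0:5]


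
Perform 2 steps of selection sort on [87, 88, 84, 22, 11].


Initial: [87, 88, 84, 22, 11]
Step 1: min=11 at 4
  Swap: [11, 88, 84, 22, 87]
Step 2: min=22 at 3
  Swap: [11, 22, 84, 88, 87]

After 2 steps: [11, 22, 84, 88, 87]


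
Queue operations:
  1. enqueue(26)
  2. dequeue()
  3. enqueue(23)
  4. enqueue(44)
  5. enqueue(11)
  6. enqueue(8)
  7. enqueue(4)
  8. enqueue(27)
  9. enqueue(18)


enqueue(26) -> [26]
dequeue()->26, []
enqueue(23) -> [23]
enqueue(44) -> [23, 44]
enqueue(11) -> [23, 44, 11]
enqueue(8) -> [23, 44, 11, 8]
enqueue(4) -> [23, 44, 11, 8, 4]
enqueue(27) -> [23, 44, 11, 8, 4, 27]
enqueue(18) -> [23, 44, 11, 8, 4, 27, 18]

Final queue: [23, 44, 11, 8, 4, 27, 18]


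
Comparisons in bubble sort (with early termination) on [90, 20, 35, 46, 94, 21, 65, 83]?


Algorithm: bubble sort (with early termination)
Input: [90, 20, 35, 46, 94, 21, 65, 83]
Sorted: [20, 21, 35, 46, 65, 83, 90, 94]

25


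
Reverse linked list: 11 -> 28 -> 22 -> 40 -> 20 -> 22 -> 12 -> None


Step 1: curr=11, set curr.next=prev(None) | reversed so far: 11
Step 2: curr=28, set curr.next=prev(11) | reversed so far: 28 -> 11
Step 3: curr=22, set curr.next=prev(28) | reversed so far: 22 -> 28 -> 11
Step 4: curr=40, set curr.next=prev(22) | reversed so far: 40 -> 22 -> 28 -> 11
Step 5: curr=20, set curr.next=prev(40) | reversed so far: 20 -> 40 -> 22 -> 28 -> 11
Step 6: curr=22, set curr.next=prev(20) | reversed so far: 22 -> 20 -> 40 -> 22 -> 28 -> 11
Step 7: curr=12, set curr.next=prev(22) | reversed so far: 12 -> 22 -> 20 -> 40 -> 22 -> 28 -> 11

12 -> 22 -> 20 -> 40 -> 22 -> 28 -> 11 -> None


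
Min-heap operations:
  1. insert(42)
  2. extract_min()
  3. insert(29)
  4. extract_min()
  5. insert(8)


insert(42) -> [42]
extract_min()->42, []
insert(29) -> [29]
extract_min()->29, []
insert(8) -> [8]

Final heap: [8]


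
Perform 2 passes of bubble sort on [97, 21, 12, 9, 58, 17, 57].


Initial: [97, 21, 12, 9, 58, 17, 57]
Pass 1: [21, 12, 9, 58, 17, 57, 97] (6 swaps)
Pass 2: [12, 9, 21, 17, 57, 58, 97] (4 swaps)

After 2 passes: [12, 9, 21, 17, 57, 58, 97]


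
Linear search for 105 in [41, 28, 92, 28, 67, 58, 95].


i=0: 41!=105
i=1: 28!=105
i=2: 92!=105
i=3: 28!=105
i=4: 67!=105
i=5: 58!=105
i=6: 95!=105

Not found, 7 comps


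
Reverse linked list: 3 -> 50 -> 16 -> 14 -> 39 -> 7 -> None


Step 1: curr=3, set curr.next=prev(None) | reversed so far: 3
Step 2: curr=50, set curr.next=prev(3) | reversed so far: 50 -> 3
Step 3: curr=16, set curr.next=prev(50) | reversed so far: 16 -> 50 -> 3
Step 4: curr=14, set curr.next=prev(16) | reversed so far: 14 -> 16 -> 50 -> 3
Step 5: curr=39, set curr.next=prev(14) | reversed so far: 39 -> 14 -> 16 -> 50 -> 3
Step 6: curr=7, set curr.next=prev(39) | reversed so far: 7 -> 39 -> 14 -> 16 -> 50 -> 3

7 -> 39 -> 14 -> 16 -> 50 -> 3 -> None


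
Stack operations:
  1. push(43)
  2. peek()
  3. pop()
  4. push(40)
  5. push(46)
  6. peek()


push(43) -> [43]
peek()->43
pop()->43, []
push(40) -> [40]
push(46) -> [40, 46]
peek()->46

Final stack: [40, 46]


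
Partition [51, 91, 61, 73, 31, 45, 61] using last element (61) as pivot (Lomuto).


Pivot: 61
  51 <= 61: advance i (no swap)
  61 <= 61: swap -> [51, 61, 91, 73, 31, 45, 61]
  31 <= 61: swap -> [51, 61, 31, 73, 91, 45, 61]
  45 <= 61: swap -> [51, 61, 31, 45, 91, 73, 61]
Place pivot at 4: [51, 61, 31, 45, 61, 73, 91]

Partitioned: [51, 61, 31, 45, 61, 73, 91]


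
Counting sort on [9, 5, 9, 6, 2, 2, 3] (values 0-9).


Input: [9, 5, 9, 6, 2, 2, 3]
Counts: [0, 0, 2, 1, 0, 1, 1, 0, 0, 2]

Sorted: [2, 2, 3, 5, 6, 9, 9]


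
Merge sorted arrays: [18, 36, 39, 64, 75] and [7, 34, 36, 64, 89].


Take 7 from B
Take 18 from A
Take 34 from B
Take 36 from A
Take 36 from B
Take 39 from A
Take 64 from A
Take 64 from B
Take 75 from A

Merged: [7, 18, 34, 36, 36, 39, 64, 64, 75, 89]


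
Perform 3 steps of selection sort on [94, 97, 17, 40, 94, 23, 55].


Initial: [94, 97, 17, 40, 94, 23, 55]
Step 1: min=17 at 2
  Swap: [17, 97, 94, 40, 94, 23, 55]
Step 2: min=23 at 5
  Swap: [17, 23, 94, 40, 94, 97, 55]
Step 3: min=40 at 3
  Swap: [17, 23, 40, 94, 94, 97, 55]

After 3 steps: [17, 23, 40, 94, 94, 97, 55]


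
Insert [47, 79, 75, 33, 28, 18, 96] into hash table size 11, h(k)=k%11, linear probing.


Insert 47: h=3 -> slot 3
Insert 79: h=2 -> slot 2
Insert 75: h=9 -> slot 9
Insert 33: h=0 -> slot 0
Insert 28: h=6 -> slot 6
Insert 18: h=7 -> slot 7
Insert 96: h=8 -> slot 8

Table: [33, None, 79, 47, None, None, 28, 18, 96, 75, None]


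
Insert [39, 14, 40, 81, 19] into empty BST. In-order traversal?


Insert 39: root
Insert 14: L from 39
Insert 40: R from 39
Insert 81: R from 39 -> R from 40
Insert 19: L from 39 -> R from 14

In-order: [14, 19, 39, 40, 81]


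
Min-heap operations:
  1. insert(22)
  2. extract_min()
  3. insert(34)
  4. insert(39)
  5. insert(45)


insert(22) -> [22]
extract_min()->22, []
insert(34) -> [34]
insert(39) -> [34, 39]
insert(45) -> [34, 39, 45]

Final heap: [34, 39, 45]


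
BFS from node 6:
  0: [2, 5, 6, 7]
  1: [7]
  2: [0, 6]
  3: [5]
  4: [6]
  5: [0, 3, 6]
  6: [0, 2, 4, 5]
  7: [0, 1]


Visit 6, enqueue [0, 2, 4, 5]
Visit 0, enqueue [7]
Visit 2, enqueue []
Visit 4, enqueue []
Visit 5, enqueue [3]
Visit 7, enqueue [1]
Visit 3, enqueue []
Visit 1, enqueue []

BFS order: [6, 0, 2, 4, 5, 7, 3, 1]


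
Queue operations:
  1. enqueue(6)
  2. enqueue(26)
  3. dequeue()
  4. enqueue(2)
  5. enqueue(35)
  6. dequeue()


enqueue(6) -> [6]
enqueue(26) -> [6, 26]
dequeue()->6, [26]
enqueue(2) -> [26, 2]
enqueue(35) -> [26, 2, 35]
dequeue()->26, [2, 35]

Final queue: [2, 35]


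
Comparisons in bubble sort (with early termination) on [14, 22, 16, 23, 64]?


Algorithm: bubble sort (with early termination)
Input: [14, 22, 16, 23, 64]
Sorted: [14, 16, 22, 23, 64]

7


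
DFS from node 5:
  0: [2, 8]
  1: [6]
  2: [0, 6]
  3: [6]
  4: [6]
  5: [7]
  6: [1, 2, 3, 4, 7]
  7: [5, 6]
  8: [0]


Visit 5, push [7]
Visit 7, push [6]
Visit 6, push [4, 3, 2, 1]
Visit 1, push []
Visit 2, push [0]
Visit 0, push [8]
Visit 8, push []
Visit 3, push []
Visit 4, push []

DFS order: [5, 7, 6, 1, 2, 0, 8, 3, 4]


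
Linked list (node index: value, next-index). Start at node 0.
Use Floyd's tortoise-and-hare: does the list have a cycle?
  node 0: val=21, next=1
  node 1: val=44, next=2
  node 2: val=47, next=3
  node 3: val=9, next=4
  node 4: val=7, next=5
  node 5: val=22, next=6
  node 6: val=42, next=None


Floyd's tortoise (slow, +1) and hare (fast, +2):
  init: slow=0, fast=0
  step 1: slow=1, fast=2
  step 2: slow=2, fast=4
  step 3: slow=3, fast=6
  step 4: fast -> None, no cycle

Cycle: no


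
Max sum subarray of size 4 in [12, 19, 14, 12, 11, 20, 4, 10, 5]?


[0:4]: 57
[1:5]: 56
[2:6]: 57
[3:7]: 47
[4:8]: 45
[5:9]: 39

Max: 57 at [0:4]


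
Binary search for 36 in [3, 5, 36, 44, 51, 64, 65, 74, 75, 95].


Step 1: lo=0, hi=9, mid=4, val=51
Step 2: lo=0, hi=3, mid=1, val=5
Step 3: lo=2, hi=3, mid=2, val=36

Found at index 2


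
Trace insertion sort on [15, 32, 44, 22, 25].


Initial: [15, 32, 44, 22, 25]
Insert 32: [15, 32, 44, 22, 25]
Insert 44: [15, 32, 44, 22, 25]
Insert 22: [15, 22, 32, 44, 25]
Insert 25: [15, 22, 25, 32, 44]

Sorted: [15, 22, 25, 32, 44]


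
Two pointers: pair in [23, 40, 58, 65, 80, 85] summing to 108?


lo=0(23)+hi=5(85)=108

Yes: 23+85=108


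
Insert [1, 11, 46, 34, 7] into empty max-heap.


Insert 1: [1]
Insert 11: [11, 1]
Insert 46: [46, 1, 11]
Insert 34: [46, 34, 11, 1]
Insert 7: [46, 34, 11, 1, 7]

Final heap: [46, 34, 11, 1, 7]


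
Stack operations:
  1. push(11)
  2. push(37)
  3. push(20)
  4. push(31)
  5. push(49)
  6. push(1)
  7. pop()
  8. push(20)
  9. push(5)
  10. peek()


push(11) -> [11]
push(37) -> [11, 37]
push(20) -> [11, 37, 20]
push(31) -> [11, 37, 20, 31]
push(49) -> [11, 37, 20, 31, 49]
push(1) -> [11, 37, 20, 31, 49, 1]
pop()->1, [11, 37, 20, 31, 49]
push(20) -> [11, 37, 20, 31, 49, 20]
push(5) -> [11, 37, 20, 31, 49, 20, 5]
peek()->5

Final stack: [11, 37, 20, 31, 49, 20, 5]


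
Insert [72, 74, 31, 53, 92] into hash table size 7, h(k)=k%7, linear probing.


Insert 72: h=2 -> slot 2
Insert 74: h=4 -> slot 4
Insert 31: h=3 -> slot 3
Insert 53: h=4, 1 probes -> slot 5
Insert 92: h=1 -> slot 1

Table: [None, 92, 72, 31, 74, 53, None]


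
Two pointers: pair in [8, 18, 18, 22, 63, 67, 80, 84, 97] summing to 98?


lo=0(8)+hi=8(97)=105
lo=0(8)+hi=7(84)=92
lo=1(18)+hi=7(84)=102
lo=1(18)+hi=6(80)=98

Yes: 18+80=98


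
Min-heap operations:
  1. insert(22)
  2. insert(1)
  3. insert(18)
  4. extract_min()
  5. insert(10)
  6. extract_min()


insert(22) -> [22]
insert(1) -> [1, 22]
insert(18) -> [1, 22, 18]
extract_min()->1, [18, 22]
insert(10) -> [10, 22, 18]
extract_min()->10, [18, 22]

Final heap: [18, 22]


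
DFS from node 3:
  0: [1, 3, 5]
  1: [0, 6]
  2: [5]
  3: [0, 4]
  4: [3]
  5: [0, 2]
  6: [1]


Visit 3, push [4, 0]
Visit 0, push [5, 1]
Visit 1, push [6]
Visit 6, push []
Visit 5, push [2]
Visit 2, push []
Visit 4, push []

DFS order: [3, 0, 1, 6, 5, 2, 4]


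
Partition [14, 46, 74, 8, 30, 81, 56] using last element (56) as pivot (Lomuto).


Pivot: 56
  14 <= 56: advance i (no swap)
  46 <= 56: advance i (no swap)
  8 <= 56: swap -> [14, 46, 8, 74, 30, 81, 56]
  30 <= 56: swap -> [14, 46, 8, 30, 74, 81, 56]
Place pivot at 4: [14, 46, 8, 30, 56, 81, 74]

Partitioned: [14, 46, 8, 30, 56, 81, 74]


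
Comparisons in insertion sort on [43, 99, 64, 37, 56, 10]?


Algorithm: insertion sort
Input: [43, 99, 64, 37, 56, 10]
Sorted: [10, 37, 43, 56, 64, 99]

14


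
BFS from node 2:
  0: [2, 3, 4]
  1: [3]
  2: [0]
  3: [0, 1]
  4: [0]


Visit 2, enqueue [0]
Visit 0, enqueue [3, 4]
Visit 3, enqueue [1]
Visit 4, enqueue []
Visit 1, enqueue []

BFS order: [2, 0, 3, 4, 1]


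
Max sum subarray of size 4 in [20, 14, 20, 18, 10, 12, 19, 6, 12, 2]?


[0:4]: 72
[1:5]: 62
[2:6]: 60
[3:7]: 59
[4:8]: 47
[5:9]: 49
[6:10]: 39

Max: 72 at [0:4]


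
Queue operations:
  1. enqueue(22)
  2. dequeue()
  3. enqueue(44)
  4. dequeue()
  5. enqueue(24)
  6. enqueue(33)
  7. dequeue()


enqueue(22) -> [22]
dequeue()->22, []
enqueue(44) -> [44]
dequeue()->44, []
enqueue(24) -> [24]
enqueue(33) -> [24, 33]
dequeue()->24, [33]

Final queue: [33]


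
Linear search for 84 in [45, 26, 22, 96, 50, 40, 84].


i=0: 45!=84
i=1: 26!=84
i=2: 22!=84
i=3: 96!=84
i=4: 50!=84
i=5: 40!=84
i=6: 84==84 found!

Found at 6, 7 comps


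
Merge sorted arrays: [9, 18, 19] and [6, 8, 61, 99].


Take 6 from B
Take 8 from B
Take 9 from A
Take 18 from A
Take 19 from A

Merged: [6, 8, 9, 18, 19, 61, 99]


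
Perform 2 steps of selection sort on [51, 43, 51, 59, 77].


Initial: [51, 43, 51, 59, 77]
Step 1: min=43 at 1
  Swap: [43, 51, 51, 59, 77]
Step 2: min=51 at 1
  Swap: [43, 51, 51, 59, 77]

After 2 steps: [43, 51, 51, 59, 77]


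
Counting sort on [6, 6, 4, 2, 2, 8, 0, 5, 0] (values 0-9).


Input: [6, 6, 4, 2, 2, 8, 0, 5, 0]
Counts: [2, 0, 2, 0, 1, 1, 2, 0, 1, 0]

Sorted: [0, 0, 2, 2, 4, 5, 6, 6, 8]


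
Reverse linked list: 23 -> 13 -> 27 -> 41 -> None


Step 1: curr=23, set curr.next=prev(None) | reversed so far: 23
Step 2: curr=13, set curr.next=prev(23) | reversed so far: 13 -> 23
Step 3: curr=27, set curr.next=prev(13) | reversed so far: 27 -> 13 -> 23
Step 4: curr=41, set curr.next=prev(27) | reversed so far: 41 -> 27 -> 13 -> 23

41 -> 27 -> 13 -> 23 -> None


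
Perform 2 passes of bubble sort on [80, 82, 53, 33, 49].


Initial: [80, 82, 53, 33, 49]
Pass 1: [80, 53, 33, 49, 82] (3 swaps)
Pass 2: [53, 33, 49, 80, 82] (3 swaps)

After 2 passes: [53, 33, 49, 80, 82]


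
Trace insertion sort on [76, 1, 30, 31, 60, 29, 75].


Initial: [76, 1, 30, 31, 60, 29, 75]
Insert 1: [1, 76, 30, 31, 60, 29, 75]
Insert 30: [1, 30, 76, 31, 60, 29, 75]
Insert 31: [1, 30, 31, 76, 60, 29, 75]
Insert 60: [1, 30, 31, 60, 76, 29, 75]
Insert 29: [1, 29, 30, 31, 60, 76, 75]
Insert 75: [1, 29, 30, 31, 60, 75, 76]

Sorted: [1, 29, 30, 31, 60, 75, 76]


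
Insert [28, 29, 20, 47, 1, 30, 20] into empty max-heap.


Insert 28: [28]
Insert 29: [29, 28]
Insert 20: [29, 28, 20]
Insert 47: [47, 29, 20, 28]
Insert 1: [47, 29, 20, 28, 1]
Insert 30: [47, 29, 30, 28, 1, 20]
Insert 20: [47, 29, 30, 28, 1, 20, 20]

Final heap: [47, 29, 30, 28, 1, 20, 20]


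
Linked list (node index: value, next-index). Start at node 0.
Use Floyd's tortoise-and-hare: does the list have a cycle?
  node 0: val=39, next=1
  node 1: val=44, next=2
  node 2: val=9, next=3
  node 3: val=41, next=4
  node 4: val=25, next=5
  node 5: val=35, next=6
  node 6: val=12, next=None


Floyd's tortoise (slow, +1) and hare (fast, +2):
  init: slow=0, fast=0
  step 1: slow=1, fast=2
  step 2: slow=2, fast=4
  step 3: slow=3, fast=6
  step 4: fast -> None, no cycle

Cycle: no


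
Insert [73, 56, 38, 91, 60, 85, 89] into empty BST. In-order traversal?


Insert 73: root
Insert 56: L from 73
Insert 38: L from 73 -> L from 56
Insert 91: R from 73
Insert 60: L from 73 -> R from 56
Insert 85: R from 73 -> L from 91
Insert 89: R from 73 -> L from 91 -> R from 85

In-order: [38, 56, 60, 73, 85, 89, 91]


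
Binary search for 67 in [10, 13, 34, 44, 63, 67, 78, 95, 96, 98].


Step 1: lo=0, hi=9, mid=4, val=63
Step 2: lo=5, hi=9, mid=7, val=95
Step 3: lo=5, hi=6, mid=5, val=67

Found at index 5
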